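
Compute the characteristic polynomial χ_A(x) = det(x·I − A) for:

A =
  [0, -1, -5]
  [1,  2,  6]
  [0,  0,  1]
x^3 - 3*x^2 + 3*x - 1

Expanding det(x·I − A) (e.g. by cofactor expansion or by noting that A is similar to its Jordan form J, which has the same characteristic polynomial as A) gives
  χ_A(x) = x^3 - 3*x^2 + 3*x - 1
which factors as (x - 1)^3. The eigenvalues (with algebraic multiplicities) are λ = 1 with multiplicity 3.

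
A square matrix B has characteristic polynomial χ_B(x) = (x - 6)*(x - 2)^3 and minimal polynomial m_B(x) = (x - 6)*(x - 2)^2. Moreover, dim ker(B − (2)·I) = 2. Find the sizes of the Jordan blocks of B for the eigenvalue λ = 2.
Block sizes for λ = 2: [2, 1]

Step 1 — from the characteristic polynomial, algebraic multiplicity of λ = 2 is 3. From dim ker(B − (2)·I) = 2, there are exactly 2 Jordan blocks for λ = 2.
Step 2 — from the minimal polynomial, the factor (x − 2)^2 tells us the largest block for λ = 2 has size 2.
Step 3 — with total size 3, 2 blocks, and largest block 2, the block sizes (in nonincreasing order) are [2, 1].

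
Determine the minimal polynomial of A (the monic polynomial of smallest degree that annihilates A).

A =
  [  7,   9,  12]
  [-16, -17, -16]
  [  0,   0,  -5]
x^2 + 10*x + 25

The characteristic polynomial is χ_A(x) = (x + 5)^3, so the eigenvalues are known. The minimal polynomial is
  m_A(x) = Π_λ (x − λ)^{k_λ}
where k_λ is the size of the *largest* Jordan block for λ (equivalently, the smallest k with (A − λI)^k v = 0 for every generalised eigenvector v of λ).

  λ = -5: largest Jordan block has size 2, contributing (x + 5)^2

So m_A(x) = (x + 5)^2 = x^2 + 10*x + 25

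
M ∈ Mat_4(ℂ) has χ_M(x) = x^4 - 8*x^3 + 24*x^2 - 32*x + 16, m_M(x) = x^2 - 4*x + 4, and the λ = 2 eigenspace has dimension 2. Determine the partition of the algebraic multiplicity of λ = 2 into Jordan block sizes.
Block sizes for λ = 2: [2, 2]

Step 1 — from the characteristic polynomial, algebraic multiplicity of λ = 2 is 4. From dim ker(M − (2)·I) = 2, there are exactly 2 Jordan blocks for λ = 2.
Step 2 — from the minimal polynomial, the factor (x − 2)^2 tells us the largest block for λ = 2 has size 2.
Step 3 — with total size 4, 2 blocks, and largest block 2, the block sizes (in nonincreasing order) are [2, 2].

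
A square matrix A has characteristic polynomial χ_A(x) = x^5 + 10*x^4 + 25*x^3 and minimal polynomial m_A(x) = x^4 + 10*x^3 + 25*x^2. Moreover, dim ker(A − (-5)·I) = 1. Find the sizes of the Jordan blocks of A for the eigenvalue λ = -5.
Block sizes for λ = -5: [2]

Step 1 — from the characteristic polynomial, algebraic multiplicity of λ = -5 is 2. From dim ker(A − (-5)·I) = 1, there are exactly 1 Jordan blocks for λ = -5.
Step 2 — from the minimal polynomial, the factor (x + 5)^2 tells us the largest block for λ = -5 has size 2.
Step 3 — with total size 2, 1 blocks, and largest block 2, the block sizes (in nonincreasing order) are [2].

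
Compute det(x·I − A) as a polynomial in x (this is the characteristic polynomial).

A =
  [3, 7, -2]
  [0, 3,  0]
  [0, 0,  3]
x^3 - 9*x^2 + 27*x - 27

Expanding det(x·I − A) (e.g. by cofactor expansion or by noting that A is similar to its Jordan form J, which has the same characteristic polynomial as A) gives
  χ_A(x) = x^3 - 9*x^2 + 27*x - 27
which factors as (x - 3)^3. The eigenvalues (with algebraic multiplicities) are λ = 3 with multiplicity 3.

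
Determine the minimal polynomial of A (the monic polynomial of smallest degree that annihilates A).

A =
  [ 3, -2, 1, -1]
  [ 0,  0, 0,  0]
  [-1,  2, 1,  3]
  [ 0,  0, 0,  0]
x^3 - 4*x^2 + 4*x

The characteristic polynomial is χ_A(x) = x^2*(x - 2)^2, so the eigenvalues are known. The minimal polynomial is
  m_A(x) = Π_λ (x − λ)^{k_λ}
where k_λ is the size of the *largest* Jordan block for λ (equivalently, the smallest k with (A − λI)^k v = 0 for every generalised eigenvector v of λ).

  λ = 0: largest Jordan block has size 1, contributing (x − 0)
  λ = 2: largest Jordan block has size 2, contributing (x − 2)^2

So m_A(x) = x*(x - 2)^2 = x^3 - 4*x^2 + 4*x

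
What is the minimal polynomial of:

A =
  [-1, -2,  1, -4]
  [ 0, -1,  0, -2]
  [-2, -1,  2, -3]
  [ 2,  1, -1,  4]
x^3 - 3*x^2 + 3*x - 1

The characteristic polynomial is χ_A(x) = (x - 1)^4, so the eigenvalues are known. The minimal polynomial is
  m_A(x) = Π_λ (x − λ)^{k_λ}
where k_λ is the size of the *largest* Jordan block for λ (equivalently, the smallest k with (A − λI)^k v = 0 for every generalised eigenvector v of λ).

  λ = 1: largest Jordan block has size 3, contributing (x − 1)^3

So m_A(x) = (x - 1)^3 = x^3 - 3*x^2 + 3*x - 1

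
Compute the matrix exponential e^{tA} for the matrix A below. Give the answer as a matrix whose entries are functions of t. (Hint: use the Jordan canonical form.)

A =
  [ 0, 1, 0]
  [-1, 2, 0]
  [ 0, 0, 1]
e^{tA} =
  [-t*exp(t) + exp(t), t*exp(t), 0]
  [-t*exp(t), t*exp(t) + exp(t), 0]
  [0, 0, exp(t)]

Strategy: write A = P · J · P⁻¹ where J is a Jordan canonical form, so e^{tA} = P · e^{tJ} · P⁻¹, and e^{tJ} can be computed block-by-block.

A has Jordan form
J =
  [1, 1, 0]
  [0, 1, 0]
  [0, 0, 1]
(up to reordering of blocks).

Per-block formulas:
  For a 1×1 block at λ = 1: exp(t · [1]) = [e^(1t)].
  For a 2×2 Jordan block J_2(1): exp(t · J_2(1)) = e^(1t)·(I + t·N), where N is the 2×2 nilpotent shift.

After assembling e^{tJ} and conjugating by P, we get:

e^{tA} =
  [-t*exp(t) + exp(t), t*exp(t), 0]
  [-t*exp(t), t*exp(t) + exp(t), 0]
  [0, 0, exp(t)]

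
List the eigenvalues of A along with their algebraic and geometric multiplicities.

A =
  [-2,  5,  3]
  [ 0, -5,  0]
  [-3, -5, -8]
λ = -5: alg = 3, geom = 2

Step 1 — factor the characteristic polynomial to read off the algebraic multiplicities:
  χ_A(x) = (x + 5)^3

Step 2 — compute geometric multiplicities via the rank-nullity identity g(λ) = n − rank(A − λI):
  rank(A − (-5)·I) = 1, so dim ker(A − (-5)·I) = n − 1 = 2

Summary:
  λ = -5: algebraic multiplicity = 3, geometric multiplicity = 2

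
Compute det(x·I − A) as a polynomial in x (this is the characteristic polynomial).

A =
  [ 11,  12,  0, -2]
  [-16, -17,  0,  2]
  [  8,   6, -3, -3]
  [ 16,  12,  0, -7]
x^4 + 16*x^3 + 94*x^2 + 240*x + 225

Expanding det(x·I − A) (e.g. by cofactor expansion or by noting that A is similar to its Jordan form J, which has the same characteristic polynomial as A) gives
  χ_A(x) = x^4 + 16*x^3 + 94*x^2 + 240*x + 225
which factors as (x + 3)^2*(x + 5)^2. The eigenvalues (with algebraic multiplicities) are λ = -5 with multiplicity 2, λ = -3 with multiplicity 2.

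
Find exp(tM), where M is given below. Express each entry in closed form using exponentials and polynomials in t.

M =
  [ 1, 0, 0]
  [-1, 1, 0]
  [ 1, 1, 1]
e^{tM} =
  [exp(t), 0, 0]
  [-t*exp(t), exp(t), 0]
  [-t^2*exp(t)/2 + t*exp(t), t*exp(t), exp(t)]

Strategy: write M = P · J · P⁻¹ where J is a Jordan canonical form, so e^{tM} = P · e^{tJ} · P⁻¹, and e^{tJ} can be computed block-by-block.

M has Jordan form
J =
  [1, 1, 0]
  [0, 1, 1]
  [0, 0, 1]
(up to reordering of blocks).

Per-block formulas:
  For a 3×3 Jordan block J_3(1): exp(t · J_3(1)) = e^(1t)·(I + t·N + (t^2/2)·N^2), where N is the 3×3 nilpotent shift.

After assembling e^{tJ} and conjugating by P, we get:

e^{tM} =
  [exp(t), 0, 0]
  [-t*exp(t), exp(t), 0]
  [-t^2*exp(t)/2 + t*exp(t), t*exp(t), exp(t)]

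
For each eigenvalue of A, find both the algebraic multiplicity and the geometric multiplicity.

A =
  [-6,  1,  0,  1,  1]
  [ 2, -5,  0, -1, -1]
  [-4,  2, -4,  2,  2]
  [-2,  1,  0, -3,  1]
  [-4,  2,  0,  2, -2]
λ = -4: alg = 5, geom = 4

Step 1 — factor the characteristic polynomial to read off the algebraic multiplicities:
  χ_A(x) = (x + 4)^5

Step 2 — compute geometric multiplicities via the rank-nullity identity g(λ) = n − rank(A − λI):
  rank(A − (-4)·I) = 1, so dim ker(A − (-4)·I) = n − 1 = 4

Summary:
  λ = -4: algebraic multiplicity = 5, geometric multiplicity = 4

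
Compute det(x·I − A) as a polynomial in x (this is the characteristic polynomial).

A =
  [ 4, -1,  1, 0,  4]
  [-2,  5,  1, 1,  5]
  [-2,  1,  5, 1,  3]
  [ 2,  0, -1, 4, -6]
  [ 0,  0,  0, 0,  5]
x^5 - 23*x^4 + 211*x^3 - 965*x^2 + 2200*x - 2000

Expanding det(x·I − A) (e.g. by cofactor expansion or by noting that A is similar to its Jordan form J, which has the same characteristic polynomial as A) gives
  χ_A(x) = x^5 - 23*x^4 + 211*x^3 - 965*x^2 + 2200*x - 2000
which factors as (x - 5)^3*(x - 4)^2. The eigenvalues (with algebraic multiplicities) are λ = 4 with multiplicity 2, λ = 5 with multiplicity 3.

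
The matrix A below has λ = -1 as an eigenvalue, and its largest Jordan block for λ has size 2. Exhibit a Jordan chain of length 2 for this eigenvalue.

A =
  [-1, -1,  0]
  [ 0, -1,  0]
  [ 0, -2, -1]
A Jordan chain for λ = -1 of length 2:
v_1 = (-1, 0, -2)ᵀ
v_2 = (0, 1, 0)ᵀ

Let N = A − (-1)·I. We want v_2 with N^2 v_2 = 0 but N^1 v_2 ≠ 0; then v_{j-1} := N · v_j for j = 2, …, 2.

Pick v_2 = (0, 1, 0)ᵀ.
Then v_1 = N · v_2 = (-1, 0, -2)ᵀ.

Sanity check: (A − (-1)·I) v_1 = (0, 0, 0)ᵀ = 0. ✓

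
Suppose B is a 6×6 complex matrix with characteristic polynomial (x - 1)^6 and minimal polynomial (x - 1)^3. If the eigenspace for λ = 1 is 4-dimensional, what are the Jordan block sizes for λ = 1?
Block sizes for λ = 1: [3, 1, 1, 1]

Step 1 — from the characteristic polynomial, algebraic multiplicity of λ = 1 is 6. From dim ker(B − (1)·I) = 4, there are exactly 4 Jordan blocks for λ = 1.
Step 2 — from the minimal polynomial, the factor (x − 1)^3 tells us the largest block for λ = 1 has size 3.
Step 3 — with total size 6, 4 blocks, and largest block 3, the block sizes (in nonincreasing order) are [3, 1, 1, 1].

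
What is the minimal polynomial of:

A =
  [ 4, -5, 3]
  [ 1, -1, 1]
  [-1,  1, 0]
x^3 - 3*x^2 + 3*x - 1

The characteristic polynomial is χ_A(x) = (x - 1)^3, so the eigenvalues are known. The minimal polynomial is
  m_A(x) = Π_λ (x − λ)^{k_λ}
where k_λ is the size of the *largest* Jordan block for λ (equivalently, the smallest k with (A − λI)^k v = 0 for every generalised eigenvector v of λ).

  λ = 1: largest Jordan block has size 3, contributing (x − 1)^3

So m_A(x) = (x - 1)^3 = x^3 - 3*x^2 + 3*x - 1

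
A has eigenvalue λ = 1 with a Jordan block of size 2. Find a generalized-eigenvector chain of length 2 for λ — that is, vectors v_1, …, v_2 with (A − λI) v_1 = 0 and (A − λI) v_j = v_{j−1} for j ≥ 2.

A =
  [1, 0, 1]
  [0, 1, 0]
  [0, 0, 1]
A Jordan chain for λ = 1 of length 2:
v_1 = (1, 0, 0)ᵀ
v_2 = (0, 0, 1)ᵀ

Let N = A − (1)·I. We want v_2 with N^2 v_2 = 0 but N^1 v_2 ≠ 0; then v_{j-1} := N · v_j for j = 2, …, 2.

Pick v_2 = (0, 0, 1)ᵀ.
Then v_1 = N · v_2 = (1, 0, 0)ᵀ.

Sanity check: (A − (1)·I) v_1 = (0, 0, 0)ᵀ = 0. ✓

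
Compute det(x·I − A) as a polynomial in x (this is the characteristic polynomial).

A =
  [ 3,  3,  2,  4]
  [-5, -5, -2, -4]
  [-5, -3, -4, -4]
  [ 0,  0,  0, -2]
x^4 + 8*x^3 + 24*x^2 + 32*x + 16

Expanding det(x·I − A) (e.g. by cofactor expansion or by noting that A is similar to its Jordan form J, which has the same characteristic polynomial as A) gives
  χ_A(x) = x^4 + 8*x^3 + 24*x^2 + 32*x + 16
which factors as (x + 2)^4. The eigenvalues (with algebraic multiplicities) are λ = -2 with multiplicity 4.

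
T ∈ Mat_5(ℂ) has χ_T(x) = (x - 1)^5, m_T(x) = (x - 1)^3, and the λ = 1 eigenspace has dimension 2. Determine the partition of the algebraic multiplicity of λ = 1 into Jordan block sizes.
Block sizes for λ = 1: [3, 2]

Step 1 — from the characteristic polynomial, algebraic multiplicity of λ = 1 is 5. From dim ker(T − (1)·I) = 2, there are exactly 2 Jordan blocks for λ = 1.
Step 2 — from the minimal polynomial, the factor (x − 1)^3 tells us the largest block for λ = 1 has size 3.
Step 3 — with total size 5, 2 blocks, and largest block 3, the block sizes (in nonincreasing order) are [3, 2].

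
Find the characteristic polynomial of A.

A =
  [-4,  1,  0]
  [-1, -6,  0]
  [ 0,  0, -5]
x^3 + 15*x^2 + 75*x + 125

Expanding det(x·I − A) (e.g. by cofactor expansion or by noting that A is similar to its Jordan form J, which has the same characteristic polynomial as A) gives
  χ_A(x) = x^3 + 15*x^2 + 75*x + 125
which factors as (x + 5)^3. The eigenvalues (with algebraic multiplicities) are λ = -5 with multiplicity 3.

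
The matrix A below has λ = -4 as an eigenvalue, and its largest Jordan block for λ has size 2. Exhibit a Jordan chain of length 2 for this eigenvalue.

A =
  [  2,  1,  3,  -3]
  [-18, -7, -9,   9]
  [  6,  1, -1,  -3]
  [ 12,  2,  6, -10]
A Jordan chain for λ = -4 of length 2:
v_1 = (6, -18, 6, 12)ᵀ
v_2 = (1, 0, 0, 0)ᵀ

Let N = A − (-4)·I. We want v_2 with N^2 v_2 = 0 but N^1 v_2 ≠ 0; then v_{j-1} := N · v_j for j = 2, …, 2.

Pick v_2 = (1, 0, 0, 0)ᵀ.
Then v_1 = N · v_2 = (6, -18, 6, 12)ᵀ.

Sanity check: (A − (-4)·I) v_1 = (0, 0, 0, 0)ᵀ = 0. ✓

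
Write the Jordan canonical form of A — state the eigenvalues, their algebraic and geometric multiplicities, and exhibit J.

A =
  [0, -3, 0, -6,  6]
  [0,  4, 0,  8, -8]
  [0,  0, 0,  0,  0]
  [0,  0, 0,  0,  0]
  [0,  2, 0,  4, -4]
J_2(0) ⊕ J_1(0) ⊕ J_1(0) ⊕ J_1(0)

The characteristic polynomial is
  det(x·I − A) = x^5

Eigenvalues and multiplicities (the geometric multiplicity of λ is n − rank(A − λI), which equals the number of Jordan blocks for λ):
  λ = 0: algebraic multiplicity = 5, geometric multiplicity = 4

Determining the block sizes for each eigenvalue:
  λ = 0: 4 blocks summing to 5 forces exactly one block of size 2 and the rest size 1 → block sizes [2, 1, 1, 1]

Assembling the blocks gives a Jordan form
J =
  [0, 1, 0, 0, 0]
  [0, 0, 0, 0, 0]
  [0, 0, 0, 0, 0]
  [0, 0, 0, 0, 0]
  [0, 0, 0, 0, 0]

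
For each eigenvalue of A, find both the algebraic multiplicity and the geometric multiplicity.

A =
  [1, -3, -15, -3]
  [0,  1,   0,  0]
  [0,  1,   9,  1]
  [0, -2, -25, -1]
λ = 1: alg = 2, geom = 2; λ = 4: alg = 2, geom = 1

Step 1 — factor the characteristic polynomial to read off the algebraic multiplicities:
  χ_A(x) = (x - 4)^2*(x - 1)^2

Step 2 — compute geometric multiplicities via the rank-nullity identity g(λ) = n − rank(A − λI):
  rank(A − (1)·I) = 2, so dim ker(A − (1)·I) = n − 2 = 2
  rank(A − (4)·I) = 3, so dim ker(A − (4)·I) = n − 3 = 1

Summary:
  λ = 1: algebraic multiplicity = 2, geometric multiplicity = 2
  λ = 4: algebraic multiplicity = 2, geometric multiplicity = 1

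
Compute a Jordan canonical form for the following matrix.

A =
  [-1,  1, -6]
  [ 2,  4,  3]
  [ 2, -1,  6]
J_3(3)

The characteristic polynomial is
  det(x·I − A) = x^3 - 9*x^2 + 27*x - 27 = (x - 3)^3

Eigenvalues and multiplicities (the geometric multiplicity of λ is n − rank(A − λI), which equals the number of Jordan blocks for λ):
  λ = 3: algebraic multiplicity = 3, geometric multiplicity = 1

Determining the block sizes for each eigenvalue:
  λ = 3: one block (gm = 1), so the single block has size am = 3 → block sizes [3]

Assembling the blocks gives a Jordan form
J =
  [3, 1, 0]
  [0, 3, 1]
  [0, 0, 3]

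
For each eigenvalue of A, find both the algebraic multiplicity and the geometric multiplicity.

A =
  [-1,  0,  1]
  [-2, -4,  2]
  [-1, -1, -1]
λ = -2: alg = 3, geom = 1

Step 1 — factor the characteristic polynomial to read off the algebraic multiplicities:
  χ_A(x) = (x + 2)^3

Step 2 — compute geometric multiplicities via the rank-nullity identity g(λ) = n − rank(A − λI):
  rank(A − (-2)·I) = 2, so dim ker(A − (-2)·I) = n − 2 = 1

Summary:
  λ = -2: algebraic multiplicity = 3, geometric multiplicity = 1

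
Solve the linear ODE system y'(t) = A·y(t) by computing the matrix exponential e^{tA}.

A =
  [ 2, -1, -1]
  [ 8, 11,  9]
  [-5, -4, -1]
e^{tA} =
  [t^2*exp(4*t)/2 - 2*t*exp(4*t) + exp(4*t), -t^2*exp(4*t)/2 - t*exp(4*t), -t^2*exp(4*t) - t*exp(4*t)]
  [-5*t^2*exp(4*t)/2 + 8*t*exp(4*t), 5*t^2*exp(4*t)/2 + 7*t*exp(4*t) + exp(4*t), 5*t^2*exp(4*t) + 9*t*exp(4*t)]
  [3*t^2*exp(4*t)/2 - 5*t*exp(4*t), -3*t^2*exp(4*t)/2 - 4*t*exp(4*t), -3*t^2*exp(4*t) - 5*t*exp(4*t) + exp(4*t)]

Strategy: write A = P · J · P⁻¹ where J is a Jordan canonical form, so e^{tA} = P · e^{tJ} · P⁻¹, and e^{tJ} can be computed block-by-block.

A has Jordan form
J =
  [4, 1, 0]
  [0, 4, 1]
  [0, 0, 4]
(up to reordering of blocks).

Per-block formulas:
  For a 3×3 Jordan block J_3(4): exp(t · J_3(4)) = e^(4t)·(I + t·N + (t^2/2)·N^2), where N is the 3×3 nilpotent shift.

After assembling e^{tJ} and conjugating by P, we get:

e^{tA} =
  [t^2*exp(4*t)/2 - 2*t*exp(4*t) + exp(4*t), -t^2*exp(4*t)/2 - t*exp(4*t), -t^2*exp(4*t) - t*exp(4*t)]
  [-5*t^2*exp(4*t)/2 + 8*t*exp(4*t), 5*t^2*exp(4*t)/2 + 7*t*exp(4*t) + exp(4*t), 5*t^2*exp(4*t) + 9*t*exp(4*t)]
  [3*t^2*exp(4*t)/2 - 5*t*exp(4*t), -3*t^2*exp(4*t)/2 - 4*t*exp(4*t), -3*t^2*exp(4*t) - 5*t*exp(4*t) + exp(4*t)]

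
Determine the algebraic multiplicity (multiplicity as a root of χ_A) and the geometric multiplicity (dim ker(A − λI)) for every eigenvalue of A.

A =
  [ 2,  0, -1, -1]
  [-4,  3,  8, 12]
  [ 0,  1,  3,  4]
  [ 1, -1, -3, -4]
λ = 1: alg = 4, geom = 2

Step 1 — factor the characteristic polynomial to read off the algebraic multiplicities:
  χ_A(x) = (x - 1)^4

Step 2 — compute geometric multiplicities via the rank-nullity identity g(λ) = n − rank(A − λI):
  rank(A − (1)·I) = 2, so dim ker(A − (1)·I) = n − 2 = 2

Summary:
  λ = 1: algebraic multiplicity = 4, geometric multiplicity = 2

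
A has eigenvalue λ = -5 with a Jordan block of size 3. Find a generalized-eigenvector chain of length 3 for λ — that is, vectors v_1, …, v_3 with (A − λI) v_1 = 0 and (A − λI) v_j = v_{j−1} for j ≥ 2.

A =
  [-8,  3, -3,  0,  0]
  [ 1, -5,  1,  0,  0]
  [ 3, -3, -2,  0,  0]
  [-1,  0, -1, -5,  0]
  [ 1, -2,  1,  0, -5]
A Jordan chain for λ = -5 of length 3:
v_1 = (3, 0, -3, 0, -2)ᵀ
v_2 = (-3, 1, 3, -1, 1)ᵀ
v_3 = (1, 0, 0, 0, 0)ᵀ

Let N = A − (-5)·I. We want v_3 with N^3 v_3 = 0 but N^2 v_3 ≠ 0; then v_{j-1} := N · v_j for j = 3, …, 2.

Pick v_3 = (1, 0, 0, 0, 0)ᵀ.
Then v_2 = N · v_3 = (-3, 1, 3, -1, 1)ᵀ.
Then v_1 = N · v_2 = (3, 0, -3, 0, -2)ᵀ.

Sanity check: (A − (-5)·I) v_1 = (0, 0, 0, 0, 0)ᵀ = 0. ✓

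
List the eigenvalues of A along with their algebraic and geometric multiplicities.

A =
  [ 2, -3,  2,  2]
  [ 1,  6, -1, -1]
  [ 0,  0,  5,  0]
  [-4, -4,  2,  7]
λ = 5: alg = 4, geom = 2

Step 1 — factor the characteristic polynomial to read off the algebraic multiplicities:
  χ_A(x) = (x - 5)^4

Step 2 — compute geometric multiplicities via the rank-nullity identity g(λ) = n − rank(A − λI):
  rank(A − (5)·I) = 2, so dim ker(A − (5)·I) = n − 2 = 2

Summary:
  λ = 5: algebraic multiplicity = 4, geometric multiplicity = 2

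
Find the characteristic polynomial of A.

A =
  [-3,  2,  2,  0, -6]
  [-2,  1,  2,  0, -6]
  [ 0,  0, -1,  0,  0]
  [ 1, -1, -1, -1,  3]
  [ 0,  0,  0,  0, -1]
x^5 + 5*x^4 + 10*x^3 + 10*x^2 + 5*x + 1

Expanding det(x·I − A) (e.g. by cofactor expansion or by noting that A is similar to its Jordan form J, which has the same characteristic polynomial as A) gives
  χ_A(x) = x^5 + 5*x^4 + 10*x^3 + 10*x^2 + 5*x + 1
which factors as (x + 1)^5. The eigenvalues (with algebraic multiplicities) are λ = -1 with multiplicity 5.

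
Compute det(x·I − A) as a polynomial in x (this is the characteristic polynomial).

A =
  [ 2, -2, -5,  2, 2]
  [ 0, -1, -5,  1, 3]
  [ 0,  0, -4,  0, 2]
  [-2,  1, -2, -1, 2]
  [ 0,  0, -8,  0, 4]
x^5

Expanding det(x·I − A) (e.g. by cofactor expansion or by noting that A is similar to its Jordan form J, which has the same characteristic polynomial as A) gives
  χ_A(x) = x^5
which factors as x^5. The eigenvalues (with algebraic multiplicities) are λ = 0 with multiplicity 5.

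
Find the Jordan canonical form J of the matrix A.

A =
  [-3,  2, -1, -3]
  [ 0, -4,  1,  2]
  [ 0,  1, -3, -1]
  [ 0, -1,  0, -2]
J_3(-3) ⊕ J_1(-3)

The characteristic polynomial is
  det(x·I − A) = x^4 + 12*x^3 + 54*x^2 + 108*x + 81 = (x + 3)^4

Eigenvalues and multiplicities (the geometric multiplicity of λ is n − rank(A − λI), which equals the number of Jordan blocks for λ):
  λ = -3: algebraic multiplicity = 4, geometric multiplicity = 2

Determining the block sizes for each eigenvalue:
  λ = -3: with am = 4 and gm = 2, the partition is not yet determined (e.g. several partitions of 4 into 2 parts exist). Let N = A − (-3)·I. Computing rank(N^1) = 2, rank(N^2) = 1, rank(N^3) = 0; the number of blocks of size ≥ j is rank(N^{j−1}) − rank(N^j), giving [2, 1, 1]. So we have 1 block(s) of size 3, 1 block(s) of size 1 → block sizes [3, 1]

Assembling the blocks gives a Jordan form
J =
  [-3,  1,  0,  0]
  [ 0, -3,  1,  0]
  [ 0,  0, -3,  0]
  [ 0,  0,  0, -3]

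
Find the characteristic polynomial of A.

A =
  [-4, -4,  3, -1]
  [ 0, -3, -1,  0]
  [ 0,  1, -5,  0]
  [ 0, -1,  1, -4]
x^4 + 16*x^3 + 96*x^2 + 256*x + 256

Expanding det(x·I − A) (e.g. by cofactor expansion or by noting that A is similar to its Jordan form J, which has the same characteristic polynomial as A) gives
  χ_A(x) = x^4 + 16*x^3 + 96*x^2 + 256*x + 256
which factors as (x + 4)^4. The eigenvalues (with algebraic multiplicities) are λ = -4 with multiplicity 4.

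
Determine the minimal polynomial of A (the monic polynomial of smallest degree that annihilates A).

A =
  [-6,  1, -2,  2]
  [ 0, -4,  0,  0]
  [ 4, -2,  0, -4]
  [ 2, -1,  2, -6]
x^2 + 8*x + 16

The characteristic polynomial is χ_A(x) = (x + 4)^4, so the eigenvalues are known. The minimal polynomial is
  m_A(x) = Π_λ (x − λ)^{k_λ}
where k_λ is the size of the *largest* Jordan block for λ (equivalently, the smallest k with (A − λI)^k v = 0 for every generalised eigenvector v of λ).

  λ = -4: largest Jordan block has size 2, contributing (x + 4)^2

So m_A(x) = (x + 4)^2 = x^2 + 8*x + 16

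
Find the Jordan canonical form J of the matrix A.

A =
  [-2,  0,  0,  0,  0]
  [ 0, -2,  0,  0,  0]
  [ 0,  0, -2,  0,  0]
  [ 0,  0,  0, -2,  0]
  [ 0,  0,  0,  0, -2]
J_1(-2) ⊕ J_1(-2) ⊕ J_1(-2) ⊕ J_1(-2) ⊕ J_1(-2)

The characteristic polynomial is
  det(x·I − A) = x^5 + 10*x^4 + 40*x^3 + 80*x^2 + 80*x + 32 = (x + 2)^5

Eigenvalues and multiplicities (the geometric multiplicity of λ is n − rank(A − λI), which equals the number of Jordan blocks for λ):
  λ = -2: algebraic multiplicity = 5, geometric multiplicity = 5

Determining the block sizes for each eigenvalue:
  λ = -2: gm = am = 5, so every block has size 1 → block sizes [1, 1, 1, 1, 1]

Assembling the blocks gives a Jordan form
J =
  [-2,  0,  0,  0,  0]
  [ 0, -2,  0,  0,  0]
  [ 0,  0, -2,  0,  0]
  [ 0,  0,  0, -2,  0]
  [ 0,  0,  0,  0, -2]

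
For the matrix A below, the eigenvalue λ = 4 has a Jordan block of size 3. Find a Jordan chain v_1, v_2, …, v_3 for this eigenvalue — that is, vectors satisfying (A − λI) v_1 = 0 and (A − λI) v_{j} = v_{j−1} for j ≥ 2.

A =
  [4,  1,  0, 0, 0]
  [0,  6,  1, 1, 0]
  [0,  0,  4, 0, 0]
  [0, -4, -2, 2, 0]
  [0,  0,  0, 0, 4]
A Jordan chain for λ = 4 of length 3:
v_1 = (2, 0, 0, 0, 0)ᵀ
v_2 = (1, 2, 0, -4, 0)ᵀ
v_3 = (0, 1, 0, 0, 0)ᵀ

Let N = A − (4)·I. We want v_3 with N^3 v_3 = 0 but N^2 v_3 ≠ 0; then v_{j-1} := N · v_j for j = 3, …, 2.

Pick v_3 = (0, 1, 0, 0, 0)ᵀ.
Then v_2 = N · v_3 = (1, 2, 0, -4, 0)ᵀ.
Then v_1 = N · v_2 = (2, 0, 0, 0, 0)ᵀ.

Sanity check: (A − (4)·I) v_1 = (0, 0, 0, 0, 0)ᵀ = 0. ✓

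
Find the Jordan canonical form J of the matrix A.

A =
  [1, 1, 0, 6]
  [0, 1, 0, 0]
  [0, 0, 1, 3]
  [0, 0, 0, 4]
J_2(1) ⊕ J_1(1) ⊕ J_1(4)

The characteristic polynomial is
  det(x·I − A) = x^4 - 7*x^3 + 15*x^2 - 13*x + 4 = (x - 4)*(x - 1)^3

Eigenvalues and multiplicities (the geometric multiplicity of λ is n − rank(A − λI), which equals the number of Jordan blocks for λ):
  λ = 1: algebraic multiplicity = 3, geometric multiplicity = 2
  λ = 4: algebraic multiplicity = 1, geometric multiplicity = 1

Determining the block sizes for each eigenvalue:
  λ = 1: 2 blocks summing to 3 forces exactly one block of size 2 and the rest size 1 → block sizes [2, 1]
  λ = 4: one block (gm = 1), so the single block has size am = 1 → block sizes [1]

Assembling the blocks gives a Jordan form
J =
  [1, 1, 0, 0]
  [0, 1, 0, 0]
  [0, 0, 1, 0]
  [0, 0, 0, 4]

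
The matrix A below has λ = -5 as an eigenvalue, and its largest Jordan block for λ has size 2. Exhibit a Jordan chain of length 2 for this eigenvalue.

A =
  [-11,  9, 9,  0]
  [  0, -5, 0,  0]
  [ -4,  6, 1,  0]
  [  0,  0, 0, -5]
A Jordan chain for λ = -5 of length 2:
v_1 = (-6, 0, -4, 0)ᵀ
v_2 = (1, 0, 0, 0)ᵀ

Let N = A − (-5)·I. We want v_2 with N^2 v_2 = 0 but N^1 v_2 ≠ 0; then v_{j-1} := N · v_j for j = 2, …, 2.

Pick v_2 = (1, 0, 0, 0)ᵀ.
Then v_1 = N · v_2 = (-6, 0, -4, 0)ᵀ.

Sanity check: (A − (-5)·I) v_1 = (0, 0, 0, 0)ᵀ = 0. ✓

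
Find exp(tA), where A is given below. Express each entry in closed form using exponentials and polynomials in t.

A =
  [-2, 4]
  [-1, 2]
e^{tA} =
  [1 - 2*t, 4*t]
  [-t, 2*t + 1]

Strategy: write A = P · J · P⁻¹ where J is a Jordan canonical form, so e^{tA} = P · e^{tJ} · P⁻¹, and e^{tJ} can be computed block-by-block.

A has Jordan form
J =
  [0, 1]
  [0, 0]
(up to reordering of blocks).

Per-block formulas:
  For a 2×2 Jordan block J_2(0): exp(t · J_2(0)) = e^(0t)·(I + t·N), where N is the 2×2 nilpotent shift.

After assembling e^{tJ} and conjugating by P, we get:

e^{tA} =
  [1 - 2*t, 4*t]
  [-t, 2*t + 1]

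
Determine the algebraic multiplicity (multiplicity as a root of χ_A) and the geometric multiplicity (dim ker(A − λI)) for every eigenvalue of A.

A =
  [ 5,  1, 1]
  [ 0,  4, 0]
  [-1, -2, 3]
λ = 4: alg = 3, geom = 1

Step 1 — factor the characteristic polynomial to read off the algebraic multiplicities:
  χ_A(x) = (x - 4)^3

Step 2 — compute geometric multiplicities via the rank-nullity identity g(λ) = n − rank(A − λI):
  rank(A − (4)·I) = 2, so dim ker(A − (4)·I) = n − 2 = 1

Summary:
  λ = 4: algebraic multiplicity = 3, geometric multiplicity = 1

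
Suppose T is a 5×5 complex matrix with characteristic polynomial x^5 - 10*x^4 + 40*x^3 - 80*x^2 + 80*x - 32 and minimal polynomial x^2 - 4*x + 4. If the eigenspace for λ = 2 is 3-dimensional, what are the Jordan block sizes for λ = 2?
Block sizes for λ = 2: [2, 2, 1]

Step 1 — from the characteristic polynomial, algebraic multiplicity of λ = 2 is 5. From dim ker(T − (2)·I) = 3, there are exactly 3 Jordan blocks for λ = 2.
Step 2 — from the minimal polynomial, the factor (x − 2)^2 tells us the largest block for λ = 2 has size 2.
Step 3 — with total size 5, 3 blocks, and largest block 2, the block sizes (in nonincreasing order) are [2, 2, 1].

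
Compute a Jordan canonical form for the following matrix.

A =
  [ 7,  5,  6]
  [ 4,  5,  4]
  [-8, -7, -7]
J_2(1) ⊕ J_1(3)

The characteristic polynomial is
  det(x·I − A) = x^3 - 5*x^2 + 7*x - 3 = (x - 3)*(x - 1)^2

Eigenvalues and multiplicities (the geometric multiplicity of λ is n − rank(A − λI), which equals the number of Jordan blocks for λ):
  λ = 1: algebraic multiplicity = 2, geometric multiplicity = 1
  λ = 3: algebraic multiplicity = 1, geometric multiplicity = 1

Determining the block sizes for each eigenvalue:
  λ = 1: one block (gm = 1), so the single block has size am = 2 → block sizes [2]
  λ = 3: one block (gm = 1), so the single block has size am = 1 → block sizes [1]

Assembling the blocks gives a Jordan form
J =
  [1, 1, 0]
  [0, 1, 0]
  [0, 0, 3]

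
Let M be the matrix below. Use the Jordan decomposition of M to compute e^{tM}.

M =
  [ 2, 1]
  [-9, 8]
e^{tM} =
  [-3*t*exp(5*t) + exp(5*t), t*exp(5*t)]
  [-9*t*exp(5*t), 3*t*exp(5*t) + exp(5*t)]

Strategy: write M = P · J · P⁻¹ where J is a Jordan canonical form, so e^{tM} = P · e^{tJ} · P⁻¹, and e^{tJ} can be computed block-by-block.

M has Jordan form
J =
  [5, 1]
  [0, 5]
(up to reordering of blocks).

Per-block formulas:
  For a 2×2 Jordan block J_2(5): exp(t · J_2(5)) = e^(5t)·(I + t·N), where N is the 2×2 nilpotent shift.

After assembling e^{tJ} and conjugating by P, we get:

e^{tM} =
  [-3*t*exp(5*t) + exp(5*t), t*exp(5*t)]
  [-9*t*exp(5*t), 3*t*exp(5*t) + exp(5*t)]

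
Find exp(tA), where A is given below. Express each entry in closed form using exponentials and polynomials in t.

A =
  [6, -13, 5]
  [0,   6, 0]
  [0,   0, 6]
e^{tA} =
  [exp(6*t), -13*t*exp(6*t), 5*t*exp(6*t)]
  [0, exp(6*t), 0]
  [0, 0, exp(6*t)]

Strategy: write A = P · J · P⁻¹ where J is a Jordan canonical form, so e^{tA} = P · e^{tJ} · P⁻¹, and e^{tJ} can be computed block-by-block.

A has Jordan form
J =
  [6, 1, 0]
  [0, 6, 0]
  [0, 0, 6]
(up to reordering of blocks).

Per-block formulas:
  For a 1×1 block at λ = 6: exp(t · [6]) = [e^(6t)].
  For a 2×2 Jordan block J_2(6): exp(t · J_2(6)) = e^(6t)·(I + t·N), where N is the 2×2 nilpotent shift.

After assembling e^{tJ} and conjugating by P, we get:

e^{tA} =
  [exp(6*t), -13*t*exp(6*t), 5*t*exp(6*t)]
  [0, exp(6*t), 0]
  [0, 0, exp(6*t)]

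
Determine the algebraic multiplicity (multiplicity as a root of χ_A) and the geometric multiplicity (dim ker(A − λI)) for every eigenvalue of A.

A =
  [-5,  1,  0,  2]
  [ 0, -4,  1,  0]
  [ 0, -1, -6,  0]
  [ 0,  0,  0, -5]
λ = -5: alg = 4, geom = 2

Step 1 — factor the characteristic polynomial to read off the algebraic multiplicities:
  χ_A(x) = (x + 5)^4

Step 2 — compute geometric multiplicities via the rank-nullity identity g(λ) = n − rank(A − λI):
  rank(A − (-5)·I) = 2, so dim ker(A − (-5)·I) = n − 2 = 2

Summary:
  λ = -5: algebraic multiplicity = 4, geometric multiplicity = 2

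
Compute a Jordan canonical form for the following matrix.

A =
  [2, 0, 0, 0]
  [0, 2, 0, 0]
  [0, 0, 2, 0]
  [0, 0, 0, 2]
J_1(2) ⊕ J_1(2) ⊕ J_1(2) ⊕ J_1(2)

The characteristic polynomial is
  det(x·I − A) = x^4 - 8*x^3 + 24*x^2 - 32*x + 16 = (x - 2)^4

Eigenvalues and multiplicities (the geometric multiplicity of λ is n − rank(A − λI), which equals the number of Jordan blocks for λ):
  λ = 2: algebraic multiplicity = 4, geometric multiplicity = 4

Determining the block sizes for each eigenvalue:
  λ = 2: gm = am = 4, so every block has size 1 → block sizes [1, 1, 1, 1]

Assembling the blocks gives a Jordan form
J =
  [2, 0, 0, 0]
  [0, 2, 0, 0]
  [0, 0, 2, 0]
  [0, 0, 0, 2]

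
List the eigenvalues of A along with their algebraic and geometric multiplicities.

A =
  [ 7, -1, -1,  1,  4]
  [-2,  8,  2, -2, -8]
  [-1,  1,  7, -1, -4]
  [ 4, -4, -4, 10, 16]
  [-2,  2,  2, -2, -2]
λ = 6: alg = 5, geom = 4

Step 1 — factor the characteristic polynomial to read off the algebraic multiplicities:
  χ_A(x) = (x - 6)^5

Step 2 — compute geometric multiplicities via the rank-nullity identity g(λ) = n − rank(A − λI):
  rank(A − (6)·I) = 1, so dim ker(A − (6)·I) = n − 1 = 4

Summary:
  λ = 6: algebraic multiplicity = 5, geometric multiplicity = 4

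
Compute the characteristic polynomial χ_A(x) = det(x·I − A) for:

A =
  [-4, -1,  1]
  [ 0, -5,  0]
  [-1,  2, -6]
x^3 + 15*x^2 + 75*x + 125

Expanding det(x·I − A) (e.g. by cofactor expansion or by noting that A is similar to its Jordan form J, which has the same characteristic polynomial as A) gives
  χ_A(x) = x^3 + 15*x^2 + 75*x + 125
which factors as (x + 5)^3. The eigenvalues (with algebraic multiplicities) are λ = -5 with multiplicity 3.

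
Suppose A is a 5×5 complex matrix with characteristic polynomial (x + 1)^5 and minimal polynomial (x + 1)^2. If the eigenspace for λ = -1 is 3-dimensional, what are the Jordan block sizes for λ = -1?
Block sizes for λ = -1: [2, 2, 1]

Step 1 — from the characteristic polynomial, algebraic multiplicity of λ = -1 is 5. From dim ker(A − (-1)·I) = 3, there are exactly 3 Jordan blocks for λ = -1.
Step 2 — from the minimal polynomial, the factor (x + 1)^2 tells us the largest block for λ = -1 has size 2.
Step 3 — with total size 5, 3 blocks, and largest block 2, the block sizes (in nonincreasing order) are [2, 2, 1].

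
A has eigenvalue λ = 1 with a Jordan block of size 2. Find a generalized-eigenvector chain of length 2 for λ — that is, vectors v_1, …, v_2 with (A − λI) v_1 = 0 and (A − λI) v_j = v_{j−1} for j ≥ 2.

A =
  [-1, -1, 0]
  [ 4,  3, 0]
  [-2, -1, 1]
A Jordan chain for λ = 1 of length 2:
v_1 = (-2, 4, -2)ᵀ
v_2 = (1, 0, 0)ᵀ

Let N = A − (1)·I. We want v_2 with N^2 v_2 = 0 but N^1 v_2 ≠ 0; then v_{j-1} := N · v_j for j = 2, …, 2.

Pick v_2 = (1, 0, 0)ᵀ.
Then v_1 = N · v_2 = (-2, 4, -2)ᵀ.

Sanity check: (A − (1)·I) v_1 = (0, 0, 0)ᵀ = 0. ✓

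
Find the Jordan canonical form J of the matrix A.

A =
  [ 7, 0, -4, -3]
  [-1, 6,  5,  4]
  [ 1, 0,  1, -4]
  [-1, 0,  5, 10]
J_3(6) ⊕ J_1(6)

The characteristic polynomial is
  det(x·I − A) = x^4 - 24*x^3 + 216*x^2 - 864*x + 1296 = (x - 6)^4

Eigenvalues and multiplicities (the geometric multiplicity of λ is n − rank(A − λI), which equals the number of Jordan blocks for λ):
  λ = 6: algebraic multiplicity = 4, geometric multiplicity = 2

Determining the block sizes for each eigenvalue:
  λ = 6: with am = 4 and gm = 2, the partition is not yet determined (e.g. several partitions of 4 into 2 parts exist). Let N = A − (6)·I. Computing rank(N^1) = 2, rank(N^2) = 1, rank(N^3) = 0; the number of blocks of size ≥ j is rank(N^{j−1}) − rank(N^j), giving [2, 1, 1]. So we have 1 block(s) of size 3, 1 block(s) of size 1 → block sizes [3, 1]

Assembling the blocks gives a Jordan form
J =
  [6, 1, 0, 0]
  [0, 6, 1, 0]
  [0, 0, 6, 0]
  [0, 0, 0, 6]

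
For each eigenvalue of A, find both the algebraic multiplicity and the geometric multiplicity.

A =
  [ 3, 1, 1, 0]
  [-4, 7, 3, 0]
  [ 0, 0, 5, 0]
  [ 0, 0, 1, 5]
λ = 5: alg = 4, geom = 2

Step 1 — factor the characteristic polynomial to read off the algebraic multiplicities:
  χ_A(x) = (x - 5)^4

Step 2 — compute geometric multiplicities via the rank-nullity identity g(λ) = n − rank(A − λI):
  rank(A − (5)·I) = 2, so dim ker(A − (5)·I) = n − 2 = 2

Summary:
  λ = 5: algebraic multiplicity = 4, geometric multiplicity = 2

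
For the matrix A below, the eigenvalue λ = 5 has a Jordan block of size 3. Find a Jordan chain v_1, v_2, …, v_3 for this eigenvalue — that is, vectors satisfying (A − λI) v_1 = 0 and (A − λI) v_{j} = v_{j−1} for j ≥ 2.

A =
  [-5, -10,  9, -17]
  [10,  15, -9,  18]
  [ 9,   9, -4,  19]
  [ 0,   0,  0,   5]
A Jordan chain for λ = 5 of length 3:
v_1 = (1, -1, 0, 0)ᵀ
v_2 = (-3, 2, -1, 0)ᵀ
v_3 = (2, 0, 0, -1)ᵀ

Let N = A − (5)·I. We want v_3 with N^3 v_3 = 0 but N^2 v_3 ≠ 0; then v_{j-1} := N · v_j for j = 3, …, 2.

Pick v_3 = (2, 0, 0, -1)ᵀ.
Then v_2 = N · v_3 = (-3, 2, -1, 0)ᵀ.
Then v_1 = N · v_2 = (1, -1, 0, 0)ᵀ.

Sanity check: (A − (5)·I) v_1 = (0, 0, 0, 0)ᵀ = 0. ✓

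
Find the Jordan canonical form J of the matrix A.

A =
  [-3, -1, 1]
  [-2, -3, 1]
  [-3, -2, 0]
J_3(-2)

The characteristic polynomial is
  det(x·I − A) = x^3 + 6*x^2 + 12*x + 8 = (x + 2)^3

Eigenvalues and multiplicities (the geometric multiplicity of λ is n − rank(A − λI), which equals the number of Jordan blocks for λ):
  λ = -2: algebraic multiplicity = 3, geometric multiplicity = 1

Determining the block sizes for each eigenvalue:
  λ = -2: one block (gm = 1), so the single block has size am = 3 → block sizes [3]

Assembling the blocks gives a Jordan form
J =
  [-2,  1,  0]
  [ 0, -2,  1]
  [ 0,  0, -2]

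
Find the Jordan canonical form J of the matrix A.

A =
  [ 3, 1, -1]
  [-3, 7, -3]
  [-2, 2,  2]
J_2(4) ⊕ J_1(4)

The characteristic polynomial is
  det(x·I − A) = x^3 - 12*x^2 + 48*x - 64 = (x - 4)^3

Eigenvalues and multiplicities (the geometric multiplicity of λ is n − rank(A − λI), which equals the number of Jordan blocks for λ):
  λ = 4: algebraic multiplicity = 3, geometric multiplicity = 2

Determining the block sizes for each eigenvalue:
  λ = 4: 2 blocks summing to 3 forces exactly one block of size 2 and the rest size 1 → block sizes [2, 1]

Assembling the blocks gives a Jordan form
J =
  [4, 1, 0]
  [0, 4, 0]
  [0, 0, 4]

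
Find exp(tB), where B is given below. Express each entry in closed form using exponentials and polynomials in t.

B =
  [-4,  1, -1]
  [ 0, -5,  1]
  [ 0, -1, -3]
e^{tB} =
  [exp(-4*t), t*exp(-4*t), -t*exp(-4*t)]
  [0, -t*exp(-4*t) + exp(-4*t), t*exp(-4*t)]
  [0, -t*exp(-4*t), t*exp(-4*t) + exp(-4*t)]

Strategy: write B = P · J · P⁻¹ where J is a Jordan canonical form, so e^{tB} = P · e^{tJ} · P⁻¹, and e^{tJ} can be computed block-by-block.

B has Jordan form
J =
  [-4,  1,  0]
  [ 0, -4,  0]
  [ 0,  0, -4]
(up to reordering of blocks).

Per-block formulas:
  For a 1×1 block at λ = -4: exp(t · [-4]) = [e^(-4t)].
  For a 2×2 Jordan block J_2(-4): exp(t · J_2(-4)) = e^(-4t)·(I + t·N), where N is the 2×2 nilpotent shift.

After assembling e^{tJ} and conjugating by P, we get:

e^{tB} =
  [exp(-4*t), t*exp(-4*t), -t*exp(-4*t)]
  [0, -t*exp(-4*t) + exp(-4*t), t*exp(-4*t)]
  [0, -t*exp(-4*t), t*exp(-4*t) + exp(-4*t)]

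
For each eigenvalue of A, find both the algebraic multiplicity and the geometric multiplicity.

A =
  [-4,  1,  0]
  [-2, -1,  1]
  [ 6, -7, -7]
λ = -4: alg = 3, geom = 1

Step 1 — factor the characteristic polynomial to read off the algebraic multiplicities:
  χ_A(x) = (x + 4)^3

Step 2 — compute geometric multiplicities via the rank-nullity identity g(λ) = n − rank(A − λI):
  rank(A − (-4)·I) = 2, so dim ker(A − (-4)·I) = n − 2 = 1

Summary:
  λ = -4: algebraic multiplicity = 3, geometric multiplicity = 1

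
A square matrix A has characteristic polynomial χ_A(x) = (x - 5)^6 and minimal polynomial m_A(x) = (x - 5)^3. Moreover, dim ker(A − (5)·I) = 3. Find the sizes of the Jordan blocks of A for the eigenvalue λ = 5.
Block sizes for λ = 5: [3, 2, 1]

Step 1 — from the characteristic polynomial, algebraic multiplicity of λ = 5 is 6. From dim ker(A − (5)·I) = 3, there are exactly 3 Jordan blocks for λ = 5.
Step 2 — from the minimal polynomial, the factor (x − 5)^3 tells us the largest block for λ = 5 has size 3.
Step 3 — with total size 6, 3 blocks, and largest block 3, the block sizes (in nonincreasing order) are [3, 2, 1].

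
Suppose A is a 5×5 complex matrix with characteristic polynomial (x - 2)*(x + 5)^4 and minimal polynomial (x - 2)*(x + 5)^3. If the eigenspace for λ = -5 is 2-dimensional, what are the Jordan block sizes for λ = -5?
Block sizes for λ = -5: [3, 1]

Step 1 — from the characteristic polynomial, algebraic multiplicity of λ = -5 is 4. From dim ker(A − (-5)·I) = 2, there are exactly 2 Jordan blocks for λ = -5.
Step 2 — from the minimal polynomial, the factor (x + 5)^3 tells us the largest block for λ = -5 has size 3.
Step 3 — with total size 4, 2 blocks, and largest block 3, the block sizes (in nonincreasing order) are [3, 1].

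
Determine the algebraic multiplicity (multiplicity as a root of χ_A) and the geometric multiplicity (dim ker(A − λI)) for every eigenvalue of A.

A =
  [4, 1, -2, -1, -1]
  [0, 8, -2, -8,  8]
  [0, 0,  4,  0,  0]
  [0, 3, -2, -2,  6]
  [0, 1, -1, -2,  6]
λ = 4: alg = 5, geom = 2

Step 1 — factor the characteristic polynomial to read off the algebraic multiplicities:
  χ_A(x) = (x - 4)^5

Step 2 — compute geometric multiplicities via the rank-nullity identity g(λ) = n − rank(A − λI):
  rank(A − (4)·I) = 3, so dim ker(A − (4)·I) = n − 3 = 2

Summary:
  λ = 4: algebraic multiplicity = 5, geometric multiplicity = 2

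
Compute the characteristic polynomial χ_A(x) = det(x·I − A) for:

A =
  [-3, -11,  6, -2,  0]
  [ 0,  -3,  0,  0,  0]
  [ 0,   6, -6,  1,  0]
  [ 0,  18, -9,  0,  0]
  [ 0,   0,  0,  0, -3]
x^5 + 15*x^4 + 90*x^3 + 270*x^2 + 405*x + 243

Expanding det(x·I − A) (e.g. by cofactor expansion or by noting that A is similar to its Jordan form J, which has the same characteristic polynomial as A) gives
  χ_A(x) = x^5 + 15*x^4 + 90*x^3 + 270*x^2 + 405*x + 243
which factors as (x + 3)^5. The eigenvalues (with algebraic multiplicities) are λ = -3 with multiplicity 5.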